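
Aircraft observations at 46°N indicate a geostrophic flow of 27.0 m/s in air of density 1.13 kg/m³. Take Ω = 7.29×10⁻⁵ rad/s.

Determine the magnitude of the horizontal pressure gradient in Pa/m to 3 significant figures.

Coriolis parameter at 46°N:
f = 2Ω sin φ = 2 × 7.29×10⁻⁵ × sin 46° = 1.05×10⁻⁴ s⁻¹
Geostrophic balance rearranged: |∂P/∂n| = f ρ V_g
|∂P/∂n| = 1.05×10⁻⁴ × 1.13 × 27.0 = 3.20×10⁻³ Pa/m

3.20×10⁻³ Pa/m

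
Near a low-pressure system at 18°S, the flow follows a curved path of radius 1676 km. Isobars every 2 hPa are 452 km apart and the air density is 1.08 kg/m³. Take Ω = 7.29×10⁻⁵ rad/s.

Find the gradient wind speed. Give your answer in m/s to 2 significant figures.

8.2 m/s

Coriolis parameter at 18°S:
f = 2Ω sin φ = 2 × 7.29×10⁻⁵ × sin 18° = 4.51×10⁻⁵ s⁻¹
Pressure gradient: |∂P/∂n| = 200 Pa / 452000 m = 4.42×10⁻⁴ Pa/m
Geostrophic speed: V_g = |∂P/∂n|/(fρ) = 4.42×10⁻⁴/(4.51×10⁻⁵ × 1.08) = 9.09 m/s
Around a low, centrifugal force acts outward with Coriolis, so pressure-gradient force balances both:
(1/ρ)|∂P/∂n| = fV + V²/R  →  V² + fR·V − fR·V_g = 0
With fR = 4.51×10⁻⁵ × 1676×10³ m = 75.5 m/s:
V = [−fR + √((fR)² + 4 fR V_g)]/2 = [−75.5 + √(75.5² + 4×75.5×9.09)]/2 = 8.2 m/s
Subgeostrophic (V < V_g = 9.09 m/s), as expected around a low.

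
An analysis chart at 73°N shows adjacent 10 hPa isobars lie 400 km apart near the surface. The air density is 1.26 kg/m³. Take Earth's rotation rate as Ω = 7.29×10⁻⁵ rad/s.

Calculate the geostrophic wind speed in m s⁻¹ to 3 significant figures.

Coriolis parameter at 73°N:
f = 2Ω sin φ = 2 × 7.29×10⁻⁵ × sin 73° = 1.39×10⁻⁴ s⁻¹
Pressure gradient: |∂P/∂n| = 1000 Pa / 400000 m = 2.50×10⁻³ Pa/m
Geostrophic balance (pressure-gradient force = Coriolis force):
V_g = (1/(fρ)) |∂P/∂n| = 2.50×10⁻³ / (1.39×10⁻⁴ × 1.26) = 14.2 m/s

14.2 m s⁻¹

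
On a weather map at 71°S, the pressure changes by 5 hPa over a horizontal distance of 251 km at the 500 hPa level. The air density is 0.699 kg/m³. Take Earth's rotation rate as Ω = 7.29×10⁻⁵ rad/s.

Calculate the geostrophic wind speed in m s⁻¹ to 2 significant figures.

Coriolis parameter at 71°S:
f = 2Ω sin φ = 2 × 7.29×10⁻⁵ × sin 71° = 1.38×10⁻⁴ s⁻¹
Pressure gradient: |∂P/∂n| = 500 Pa / 251000 m = 1.99×10⁻³ Pa/m
Geostrophic balance (pressure-gradient force = Coriolis force):
V_g = (1/(fρ)) |∂P/∂n| = 1.99×10⁻³ / (1.38×10⁻⁴ × 0.699) = 20.7 m/s

21 m s⁻¹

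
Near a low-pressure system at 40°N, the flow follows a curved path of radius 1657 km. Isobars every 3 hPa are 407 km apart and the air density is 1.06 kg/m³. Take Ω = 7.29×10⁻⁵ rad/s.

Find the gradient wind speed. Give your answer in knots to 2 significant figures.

Coriolis parameter at 40°N:
f = 2Ω sin φ = 2 × 7.29×10⁻⁵ × sin 40° = 9.37×10⁻⁵ s⁻¹
Pressure gradient: |∂P/∂n| = 300 Pa / 407000 m = 7.37×10⁻⁴ Pa/m
Geostrophic speed: V_g = |∂P/∂n|/(fρ) = 7.37×10⁻⁴/(9.37×10⁻⁵ × 1.06) = 7.42 m/s
Around a low, centrifugal force acts outward with Coriolis, so pressure-gradient force balances both:
(1/ρ)|∂P/∂n| = fV + V²/R  →  V² + fR·V − fR·V_g = 0
With fR = 9.37×10⁻⁵ × 1657×10³ m = 155 m/s:
V = [−fR + √((fR)² + 4 fR V_g)]/2 = [−155 + √(155² + 4×155×7.42)]/2 = 7.1 m/s
Subgeostrophic (V < V_g = 7.42 m/s), as expected around a low.
Converting: 7.1 m/s × 1.944 = 14 knots

14 knots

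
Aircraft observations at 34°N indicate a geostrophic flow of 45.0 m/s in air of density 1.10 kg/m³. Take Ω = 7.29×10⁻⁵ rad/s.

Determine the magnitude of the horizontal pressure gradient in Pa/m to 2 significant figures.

4.0×10⁻³ Pa/m

Coriolis parameter at 34°N:
f = 2Ω sin φ = 2 × 7.29×10⁻⁵ × sin 34° = 8.15×10⁻⁵ s⁻¹
Geostrophic balance rearranged: |∂P/∂n| = f ρ V_g
|∂P/∂n| = 8.15×10⁻⁵ × 1.10 × 45.0 = 4.04×10⁻³ Pa/m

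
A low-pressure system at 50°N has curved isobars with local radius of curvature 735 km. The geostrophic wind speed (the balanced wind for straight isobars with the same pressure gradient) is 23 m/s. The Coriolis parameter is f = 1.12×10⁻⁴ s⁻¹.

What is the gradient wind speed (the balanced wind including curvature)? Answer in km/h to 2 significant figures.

67 km/h

Around a low, centrifugal force acts outward with Coriolis, so pressure-gradient force balances both:
(1/ρ)|∂P/∂n| = fV + V²/R  →  V² + fR·V − fR·V_g = 0
With fR = 1.12×10⁻⁴ × 735×10³ m = 82.3 m/s:
V = [−fR + √((fR)² + 4 fR V_g)]/2 = [−82.3 + √(82.3² + 4×82.3×23)]/2 = 18.7 m/s
Subgeostrophic (V < V_g = 23 m/s), as expected around a low.
Converting: 18.7 m/s × 3.6 = 67 km/h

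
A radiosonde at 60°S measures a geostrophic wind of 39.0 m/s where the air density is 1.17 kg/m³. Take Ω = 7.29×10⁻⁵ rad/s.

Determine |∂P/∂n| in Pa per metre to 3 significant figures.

5.76×10⁻³ Pa/m

Coriolis parameter at 60°S:
f = 2Ω sin φ = 2 × 7.29×10⁻⁵ × sin 60° = 1.26×10⁻⁴ s⁻¹
Geostrophic balance rearranged: |∂P/∂n| = f ρ V_g
|∂P/∂n| = 1.26×10⁻⁴ × 1.17 × 39.0 = 5.76×10⁻³ Pa/m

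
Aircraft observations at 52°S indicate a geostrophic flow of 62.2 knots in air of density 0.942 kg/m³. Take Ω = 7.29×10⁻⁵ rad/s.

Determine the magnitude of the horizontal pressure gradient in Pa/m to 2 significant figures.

3.5×10⁻³ Pa/m

Coriolis parameter at 52°S:
f = 2Ω sin φ = 2 × 7.29×10⁻⁵ × sin 52° = 1.15×10⁻⁴ s⁻¹
Wind speed in SI: 62.2 knots = 32.0 m/s
Geostrophic balance rearranged: |∂P/∂n| = f ρ V_g
|∂P/∂n| = 1.15×10⁻⁴ × 0.942 × 32.0 = 3.46×10⁻³ Pa/m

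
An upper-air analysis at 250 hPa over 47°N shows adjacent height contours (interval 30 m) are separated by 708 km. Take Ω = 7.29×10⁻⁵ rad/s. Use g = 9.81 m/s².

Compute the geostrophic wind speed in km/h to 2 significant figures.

Coriolis parameter at 47°N:
f = 2Ω sin φ = 2 × 7.29×10⁻⁵ × sin 47° = 1.07×10⁻⁴ s⁻¹
Height gradient: |∂Z/∂n| = 30 m / 708000 m = 4.24×10⁻⁵
On a pressure surface, geostrophic balance gives V_g = (g/f)|∂Z/∂n|:
V_g = 9.81 × 4.24×10⁻⁵ / 1.07×10⁻⁴ = 3.90 m/s
Converting: 3.90 m/s × 3.6 = 14 km/h

14 km/h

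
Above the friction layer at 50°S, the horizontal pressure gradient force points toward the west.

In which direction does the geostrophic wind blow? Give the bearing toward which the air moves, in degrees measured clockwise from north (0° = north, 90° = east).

The pressure-gradient force points toward the west (bearing 270°).
Geostrophic balance: in the Southern Hemisphere the Coriolis force deflects motion to the left, so the geostrophic wind blows 90° to the left of the pressure-gradient force (low pressure on the right).
Rotating 270° by 90° counterclockwise gives 180° — the wind blows toward the south.

180°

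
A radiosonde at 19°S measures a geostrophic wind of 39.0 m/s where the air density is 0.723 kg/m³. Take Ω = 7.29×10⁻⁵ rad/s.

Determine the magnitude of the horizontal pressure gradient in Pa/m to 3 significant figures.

1.34×10⁻³ Pa/m

Coriolis parameter at 19°S:
f = 2Ω sin φ = 2 × 7.29×10⁻⁵ × sin 19° = 4.75×10⁻⁵ s⁻¹
Geostrophic balance rearranged: |∂P/∂n| = f ρ V_g
|∂P/∂n| = 4.75×10⁻⁵ × 0.723 × 39.0 = 1.34×10⁻³ Pa/m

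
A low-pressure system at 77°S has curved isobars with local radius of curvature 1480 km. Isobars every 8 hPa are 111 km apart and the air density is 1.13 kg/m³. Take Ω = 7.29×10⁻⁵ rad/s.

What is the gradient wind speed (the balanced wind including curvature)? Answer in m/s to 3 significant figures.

38.0 m/s

Coriolis parameter at 77°S:
f = 2Ω sin φ = 2 × 7.29×10⁻⁵ × sin 77° = 1.42×10⁻⁴ s⁻¹
Pressure gradient: |∂P/∂n| = 800 Pa / 111000 m = 7.21×10⁻³ Pa/m
Geostrophic speed: V_g = |∂P/∂n|/(fρ) = 7.21×10⁻³/(1.42×10⁻⁴ × 1.13) = 44.9 m/s
Around a low, centrifugal force acts outward with Coriolis, so pressure-gradient force balances both:
(1/ρ)|∂P/∂n| = fV + V²/R  →  V² + fR·V − fR·V_g = 0
With fR = 1.42×10⁻⁴ × 1480×10³ m = 210 m/s:
V = [−fR + √((fR)² + 4 fR V_g)]/2 = [−210 + √(210² + 4×210×44.9)]/2 = 38 m/s
Subgeostrophic (V < V_g = 44.9 m/s), as expected around a low.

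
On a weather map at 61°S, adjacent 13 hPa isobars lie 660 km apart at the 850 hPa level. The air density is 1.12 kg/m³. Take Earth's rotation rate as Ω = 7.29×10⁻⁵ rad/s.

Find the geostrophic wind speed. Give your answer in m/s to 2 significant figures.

14 m/s

Coriolis parameter at 61°S:
f = 2Ω sin φ = 2 × 7.29×10⁻⁵ × sin 61° = 1.28×10⁻⁴ s⁻¹
Pressure gradient: |∂P/∂n| = 1300 Pa / 660000 m = 1.97×10⁻³ Pa/m
Geostrophic balance (pressure-gradient force = Coriolis force):
V_g = (1/(fρ)) |∂P/∂n| = 1.97×10⁻³ / (1.28×10⁻⁴ × 1.12) = 13.8 m/s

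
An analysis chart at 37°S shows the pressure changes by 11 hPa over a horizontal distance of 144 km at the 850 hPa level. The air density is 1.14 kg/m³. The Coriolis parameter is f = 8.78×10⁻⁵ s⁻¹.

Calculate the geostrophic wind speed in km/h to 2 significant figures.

Pressure gradient: |∂P/∂n| = 1100 Pa / 144000 m = 7.64×10⁻³ Pa/m
Geostrophic balance (pressure-gradient force = Coriolis force):
V_g = (1/(fρ)) |∂P/∂n| = 7.64×10⁻³ / (8.78×10⁻⁵ × 1.14) = 76.3 m/s
Converting: 76.3 m/s × 3.6 = 270 km/h

270 km/h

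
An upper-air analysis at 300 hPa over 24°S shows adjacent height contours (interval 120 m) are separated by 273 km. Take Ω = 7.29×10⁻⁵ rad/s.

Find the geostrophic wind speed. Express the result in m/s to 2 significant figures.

73 m/s

Coriolis parameter at 24°S:
f = 2Ω sin φ = 2 × 7.29×10⁻⁵ × sin 24° = 5.93×10⁻⁵ s⁻¹
Height gradient: |∂Z/∂n| = 120 m / 273000 m = 4.40×10⁻⁴
On a pressure surface, geostrophic balance gives V_g = (g/f)|∂Z/∂n|:
V_g = 9.81 × 4.40×10⁻⁴ / 5.93×10⁻⁵ = 72.7 m/s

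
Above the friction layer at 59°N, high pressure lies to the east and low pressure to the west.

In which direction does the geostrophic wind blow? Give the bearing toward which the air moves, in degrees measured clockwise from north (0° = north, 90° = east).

The pressure-gradient force points toward the west (bearing 270°).
Geostrophic balance: in the Northern Hemisphere the Coriolis force deflects motion to the right, so the geostrophic wind blows 90° to the right of the pressure-gradient force (low pressure on the left).
Rotating 270° by 90° clockwise gives 000° — the wind blows toward the north.

000°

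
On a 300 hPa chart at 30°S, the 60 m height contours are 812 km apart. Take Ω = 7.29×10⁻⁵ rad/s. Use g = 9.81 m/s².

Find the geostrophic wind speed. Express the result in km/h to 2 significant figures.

36 km/h

Coriolis parameter at 30°S:
f = 2Ω sin φ = 2 × 7.29×10⁻⁵ × sin 30° = 7.29×10⁻⁵ s⁻¹
Height gradient: |∂Z/∂n| = 60 m / 812000 m = 7.39×10⁻⁵
On a pressure surface, geostrophic balance gives V_g = (g/f)|∂Z/∂n|:
V_g = 9.81 × 7.39×10⁻⁵ / 7.29×10⁻⁵ = 9.94 m/s
Converting: 9.94 m/s × 3.6 = 36 km/h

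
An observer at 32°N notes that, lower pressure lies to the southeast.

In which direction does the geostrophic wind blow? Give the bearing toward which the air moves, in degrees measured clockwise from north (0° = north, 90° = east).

The pressure-gradient force points toward the southeast (bearing 135°).
Geostrophic balance: in the Northern Hemisphere the Coriolis force deflects motion to the right, so the geostrophic wind blows 90° to the right of the pressure-gradient force (low pressure on the left).
Rotating 135° by 90° clockwise gives 225° — the wind blows toward the southwest.

225°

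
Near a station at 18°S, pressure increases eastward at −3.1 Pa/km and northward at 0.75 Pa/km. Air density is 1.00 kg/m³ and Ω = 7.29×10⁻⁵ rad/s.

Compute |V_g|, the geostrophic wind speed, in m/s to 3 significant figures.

70.8 m/s

Coriolis parameter at 18°S:
f = 2Ω sin φ = 2 × 7.29×10⁻⁵ × sin 18° = 4.51×10⁻⁵ s⁻¹
In the Southern Hemisphere f is negative: f = −4.51×10⁻⁵ s⁻¹.
Component geostrophic relations (x east, y north):
u_g = −(1/(fρ)) ∂P/∂y,  v_g = (1/(fρ)) ∂P/∂x
u_g = −(0.75×10⁻³)/(−4.51×10⁻⁵ × 1.00) = 16.6 m/s;  v_g = (−3.1×10⁻³)/(−4.51×10⁻⁵ × 1.00) = 68.8 m/s
|V_g| = √(u_g² + v_g²) = 70.8 m/s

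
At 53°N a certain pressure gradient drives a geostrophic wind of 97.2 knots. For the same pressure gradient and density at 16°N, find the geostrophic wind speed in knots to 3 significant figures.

With the same pressure gradient and density, V_g ∝ 1/f ∝ 1/sin φ.
V₂ = V₁ · sin φ₁ / sin φ₂ = 97.2 × sin 53° / sin 16°
V₂ = 97.2 × 0.7986/0.2756 = 282 knots

282 knots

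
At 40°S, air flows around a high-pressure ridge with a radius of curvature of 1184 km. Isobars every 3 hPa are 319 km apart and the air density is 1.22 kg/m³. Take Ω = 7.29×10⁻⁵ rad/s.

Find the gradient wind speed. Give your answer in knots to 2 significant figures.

17 knots

Coriolis parameter at 40°S:
f = 2Ω sin φ = 2 × 7.29×10⁻⁵ × sin 40° = 9.37×10⁻⁵ s⁻¹
Pressure gradient: |∂P/∂n| = 300 Pa / 319000 m = 9.40×10⁻⁴ Pa/m
Geostrophic speed: V_g = |∂P/∂n|/(fρ) = 9.40×10⁻⁴/(9.37×10⁻⁵ × 1.22) = 8.23 m/s
Around a high, pressure-gradient force acts outward with centrifugal, so Coriolis balances both:
fV = (1/ρ)|∂P/∂n| + V²/R  →  V² − fR·V + fR·V_g = 0
With fR = 9.37×10⁻⁵ × 1184×10³ m = 111 m/s:
V = [fR − √((fR)² − 4 fR V_g)]/2 = [111 − √(111² − 4×111×8.23)]/2 = 8.95 m/s
Supergeostrophic (V > V_g = 8.23 m/s), as expected around a high.
Converting: 8.95 m/s × 1.944 = 17 knots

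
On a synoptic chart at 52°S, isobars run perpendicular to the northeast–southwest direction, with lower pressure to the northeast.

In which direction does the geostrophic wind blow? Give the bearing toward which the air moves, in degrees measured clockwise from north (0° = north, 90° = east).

315°

The pressure-gradient force points toward the northeast (bearing 045°).
Geostrophic balance: in the Southern Hemisphere the Coriolis force deflects motion to the left, so the geostrophic wind blows 90° to the left of the pressure-gradient force (low pressure on the right).
Rotating 045° by 90° counterclockwise gives 315° — the wind blows toward the northwest.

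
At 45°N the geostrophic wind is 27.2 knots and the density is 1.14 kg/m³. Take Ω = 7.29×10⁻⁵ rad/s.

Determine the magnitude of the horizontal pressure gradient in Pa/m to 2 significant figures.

1.6×10⁻³ Pa/m

Coriolis parameter at 45°N:
f = 2Ω sin φ = 2 × 7.29×10⁻⁵ × sin 45° = 1.03×10⁻⁴ s⁻¹
Wind speed in SI: 27.2 knots = 14.0 m/s
Geostrophic balance rearranged: |∂P/∂n| = f ρ V_g
|∂P/∂n| = 1.03×10⁻⁴ × 1.14 × 14.0 = 1.64×10⁻³ Pa/m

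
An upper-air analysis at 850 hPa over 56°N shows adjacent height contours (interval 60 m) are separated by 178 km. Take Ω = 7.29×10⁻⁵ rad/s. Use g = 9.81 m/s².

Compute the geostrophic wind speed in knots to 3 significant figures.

Coriolis parameter at 56°N:
f = 2Ω sin φ = 2 × 7.29×10⁻⁵ × sin 56° = 1.21×10⁻⁴ s⁻¹
Height gradient: |∂Z/∂n| = 60 m / 178000 m = 3.37×10⁻⁴
On a pressure surface, geostrophic balance gives V_g = (g/f)|∂Z/∂n|:
V_g = 9.81 × 3.37×10⁻⁴ / 1.21×10⁻⁴ = 27.4 m/s
Converting: 27.4 m/s × 1.944 = 53.2 knots

53.2 knots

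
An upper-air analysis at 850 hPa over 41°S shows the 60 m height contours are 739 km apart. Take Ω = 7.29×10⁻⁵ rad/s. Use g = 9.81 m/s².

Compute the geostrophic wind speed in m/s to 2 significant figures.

8.3 m/s

Coriolis parameter at 41°S:
f = 2Ω sin φ = 2 × 7.29×10⁻⁵ × sin 41° = 9.57×10⁻⁵ s⁻¹
Height gradient: |∂Z/∂n| = 60 m / 739000 m = 8.12×10⁻⁵
On a pressure surface, geostrophic balance gives V_g = (g/f)|∂Z/∂n|:
V_g = 9.81 × 8.12×10⁻⁵ / 9.57×10⁻⁵ = 8.33 m/s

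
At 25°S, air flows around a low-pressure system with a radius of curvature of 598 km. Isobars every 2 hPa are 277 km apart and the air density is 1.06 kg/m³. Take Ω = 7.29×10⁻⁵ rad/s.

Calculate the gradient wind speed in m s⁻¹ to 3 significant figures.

Coriolis parameter at 25°S:
f = 2Ω sin φ = 2 × 7.29×10⁻⁵ × sin 25° = 6.16×10⁻⁵ s⁻¹
Pressure gradient: |∂P/∂n| = 200 Pa / 277000 m = 7.22×10⁻⁴ Pa/m
Geostrophic speed: V_g = |∂P/∂n|/(fρ) = 7.22×10⁻⁴/(6.16×10⁻⁵ × 1.06) = 11.1 m/s
Around a low, centrifugal force acts outward with Coriolis, so pressure-gradient force balances both:
(1/ρ)|∂P/∂n| = fV + V²/R  →  V² + fR·V − fR·V_g = 0
With fR = 6.16×10⁻⁵ × 598×10³ m = 36.8 m/s:
V = [−fR + √((fR)² + 4 fR V_g)]/2 = [−36.8 + √(36.8² + 4×36.8×11.1)]/2 = 8.9 m/s
Subgeostrophic (V < V_g = 11.1 m/s), as expected around a low.

8.90 m s⁻¹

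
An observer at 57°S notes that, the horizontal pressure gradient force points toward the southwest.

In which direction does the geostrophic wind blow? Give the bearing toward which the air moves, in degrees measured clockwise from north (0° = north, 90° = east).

The pressure-gradient force points toward the southwest (bearing 225°).
Geostrophic balance: in the Southern Hemisphere the Coriolis force deflects motion to the left, so the geostrophic wind blows 90° to the left of the pressure-gradient force (low pressure on the right).
Rotating 225° by 90° counterclockwise gives 135° — the wind blows toward the southeast.

135°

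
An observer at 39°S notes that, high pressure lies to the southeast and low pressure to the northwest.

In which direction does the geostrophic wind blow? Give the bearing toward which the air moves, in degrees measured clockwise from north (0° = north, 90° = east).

225°

The pressure-gradient force points toward the northwest (bearing 315°).
Geostrophic balance: in the Southern Hemisphere the Coriolis force deflects motion to the left, so the geostrophic wind blows 90° to the left of the pressure-gradient force (low pressure on the right).
Rotating 315° by 90° counterclockwise gives 225° — the wind blows toward the southwest.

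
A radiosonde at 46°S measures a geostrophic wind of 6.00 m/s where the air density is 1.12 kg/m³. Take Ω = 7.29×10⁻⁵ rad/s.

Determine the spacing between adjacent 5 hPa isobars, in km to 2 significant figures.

Coriolis parameter at 46°S:
f = 2Ω sin φ = 2 × 7.29×10⁻⁵ × sin 46° = 1.05×10⁻⁴ s⁻¹
Geostrophic balance rearranged: |∂P/∂n| = f ρ V_g
|∂P/∂n| = 1.05×10⁻⁴ × 1.12 × 6.00 = 7.05×10⁻⁴ Pa/m
Isobar spacing: Δn = ΔP/|∂P/∂n| = 500 Pa / 7.05×10⁻⁴ Pa/m = 709429 m ≈ 710 km

710 km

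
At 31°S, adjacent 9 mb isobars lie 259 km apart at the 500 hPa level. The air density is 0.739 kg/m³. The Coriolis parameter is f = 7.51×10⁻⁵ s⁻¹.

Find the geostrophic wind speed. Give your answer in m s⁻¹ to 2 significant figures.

63 m s⁻¹

Pressure gradient: |∂P/∂n| = 900 Pa / 259000 m = 3.47×10⁻³ Pa/m
Geostrophic balance (pressure-gradient force = Coriolis force):
V_g = (1/(fρ)) |∂P/∂n| = 3.47×10⁻³ / (7.51×10⁻⁵ × 0.739) = 62.6 m/s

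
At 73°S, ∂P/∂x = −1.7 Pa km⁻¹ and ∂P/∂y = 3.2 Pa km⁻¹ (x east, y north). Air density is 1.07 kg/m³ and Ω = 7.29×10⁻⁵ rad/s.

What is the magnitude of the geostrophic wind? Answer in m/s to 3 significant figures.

Coriolis parameter at 73°S:
f = 2Ω sin φ = 2 × 7.29×10⁻⁵ × sin 73° = 1.39×10⁻⁴ s⁻¹
In the Southern Hemisphere f is negative: f = −1.39×10⁻⁴ s⁻¹.
Component geostrophic relations (x east, y north):
u_g = −(1/(fρ)) ∂P/∂y,  v_g = (1/(fρ)) ∂P/∂x
u_g = −(3.2×10⁻³)/(−1.39×10⁻⁴ × 1.07) = 21.4 m/s;  v_g = (−1.7×10⁻³)/(−1.39×10⁻⁴ × 1.07) = 11.4 m/s
|V_g| = √(u_g² + v_g²) = 24.3 m/s

24.3 m/s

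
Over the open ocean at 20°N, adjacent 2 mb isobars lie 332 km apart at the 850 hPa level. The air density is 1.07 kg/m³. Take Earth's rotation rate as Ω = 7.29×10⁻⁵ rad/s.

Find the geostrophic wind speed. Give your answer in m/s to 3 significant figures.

Coriolis parameter at 20°N:
f = 2Ω sin φ = 2 × 7.29×10⁻⁵ × sin 20° = 4.99×10⁻⁵ s⁻¹
Pressure gradient: |∂P/∂n| = 200 Pa / 332000 m = 6.02×10⁻⁴ Pa/m
Geostrophic balance (pressure-gradient force = Coriolis force):
V_g = (1/(fρ)) |∂P/∂n| = 6.02×10⁻⁴ / (4.99×10⁻⁵ × 1.07) = 11.3 m/s

11.3 m/s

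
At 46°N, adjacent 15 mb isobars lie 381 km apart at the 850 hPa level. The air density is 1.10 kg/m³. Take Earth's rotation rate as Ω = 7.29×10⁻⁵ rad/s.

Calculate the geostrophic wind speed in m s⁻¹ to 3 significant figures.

Coriolis parameter at 46°N:
f = 2Ω sin φ = 2 × 7.29×10⁻⁵ × sin 46° = 1.05×10⁻⁴ s⁻¹
Pressure gradient: |∂P/∂n| = 1500 Pa / 381000 m = 3.94×10⁻³ Pa/m
Geostrophic balance (pressure-gradient force = Coriolis force):
V_g = (1/(fρ)) |∂P/∂n| = 3.94×10⁻³ / (1.05×10⁻⁴ × 1.10) = 34.1 m/s

34.1 m s⁻¹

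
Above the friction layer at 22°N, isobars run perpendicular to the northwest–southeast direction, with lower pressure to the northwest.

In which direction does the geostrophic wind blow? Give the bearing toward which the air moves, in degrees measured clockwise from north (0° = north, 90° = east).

045°

The pressure-gradient force points toward the northwest (bearing 315°).
Geostrophic balance: in the Northern Hemisphere the Coriolis force deflects motion to the right, so the geostrophic wind blows 90° to the right of the pressure-gradient force (low pressure on the left).
Rotating 315° by 90° clockwise gives 045° — the wind blows toward the northeast.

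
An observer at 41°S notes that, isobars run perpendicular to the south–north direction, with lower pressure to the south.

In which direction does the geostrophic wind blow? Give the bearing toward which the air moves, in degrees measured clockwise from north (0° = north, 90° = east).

The pressure-gradient force points toward the south (bearing 180°).
Geostrophic balance: in the Southern Hemisphere the Coriolis force deflects motion to the left, so the geostrophic wind blows 90° to the left of the pressure-gradient force (low pressure on the right).
Rotating 180° by 90° counterclockwise gives 090° — the wind blows toward the east.

090°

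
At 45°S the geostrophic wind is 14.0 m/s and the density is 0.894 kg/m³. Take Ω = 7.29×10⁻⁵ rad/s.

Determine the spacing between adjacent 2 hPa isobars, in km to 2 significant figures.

Coriolis parameter at 45°S:
f = 2Ω sin φ = 2 × 7.29×10⁻⁵ × sin 45° = 1.03×10⁻⁴ s⁻¹
Geostrophic balance rearranged: |∂P/∂n| = f ρ V_g
|∂P/∂n| = 1.03×10⁻⁴ × 0.894 × 14.0 = 1.29×10⁻³ Pa/m
Isobar spacing: Δn = ΔP/|∂P/∂n| = 200 Pa / 1.29×10⁻³ Pa/m = 154997 m ≈ 150 km

150 km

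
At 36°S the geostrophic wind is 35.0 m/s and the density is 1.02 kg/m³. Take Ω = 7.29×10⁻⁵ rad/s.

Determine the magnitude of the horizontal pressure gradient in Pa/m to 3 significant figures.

3.06×10⁻³ Pa/m

Coriolis parameter at 36°S:
f = 2Ω sin φ = 2 × 7.29×10⁻⁵ × sin 36° = 8.57×10⁻⁵ s⁻¹
Geostrophic balance rearranged: |∂P/∂n| = f ρ V_g
|∂P/∂n| = 8.57×10⁻⁵ × 1.02 × 35.0 = 3.06×10⁻³ Pa/m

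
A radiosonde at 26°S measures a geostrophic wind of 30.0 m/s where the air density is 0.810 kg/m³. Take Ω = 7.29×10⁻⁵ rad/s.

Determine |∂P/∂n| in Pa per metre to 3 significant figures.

1.55×10⁻³ Pa/m

Coriolis parameter at 26°S:
f = 2Ω sin φ = 2 × 7.29×10⁻⁵ × sin 26° = 6.39×10⁻⁵ s⁻¹
Geostrophic balance rearranged: |∂P/∂n| = f ρ V_g
|∂P/∂n| = 6.39×10⁻⁵ × 0.810 × 30.0 = 1.55×10⁻³ Pa/m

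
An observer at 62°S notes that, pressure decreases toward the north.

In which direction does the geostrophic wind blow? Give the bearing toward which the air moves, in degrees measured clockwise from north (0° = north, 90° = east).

270°

The pressure-gradient force points toward the north (bearing 000°).
Geostrophic balance: in the Southern Hemisphere the Coriolis force deflects motion to the left, so the geostrophic wind blows 90° to the left of the pressure-gradient force (low pressure on the right).
Rotating 000° by 90° counterclockwise gives 270° — the wind blows toward the west.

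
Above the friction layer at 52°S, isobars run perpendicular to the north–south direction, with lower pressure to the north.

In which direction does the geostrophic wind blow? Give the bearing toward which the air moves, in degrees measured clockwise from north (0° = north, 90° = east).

270°

The pressure-gradient force points toward the north (bearing 000°).
Geostrophic balance: in the Southern Hemisphere the Coriolis force deflects motion to the left, so the geostrophic wind blows 90° to the left of the pressure-gradient force (low pressure on the right).
Rotating 000° by 90° counterclockwise gives 270° — the wind blows toward the west.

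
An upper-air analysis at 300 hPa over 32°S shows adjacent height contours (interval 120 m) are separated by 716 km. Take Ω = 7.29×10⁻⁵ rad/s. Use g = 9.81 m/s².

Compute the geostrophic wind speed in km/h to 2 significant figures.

77 km/h

Coriolis parameter at 32°S:
f = 2Ω sin φ = 2 × 7.29×10⁻⁵ × sin 32° = 7.73×10⁻⁵ s⁻¹
Height gradient: |∂Z/∂n| = 120 m / 716000 m = 1.68×10⁻⁴
On a pressure surface, geostrophic balance gives V_g = (g/f)|∂Z/∂n|:
V_g = 9.81 × 1.68×10⁻⁴ / 7.73×10⁻⁵ = 21.3 m/s
Converting: 21.3 m/s × 3.6 = 77 km/h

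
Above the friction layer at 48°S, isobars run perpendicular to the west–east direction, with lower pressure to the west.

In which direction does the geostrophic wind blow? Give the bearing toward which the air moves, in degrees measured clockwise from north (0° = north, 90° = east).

180°

The pressure-gradient force points toward the west (bearing 270°).
Geostrophic balance: in the Southern Hemisphere the Coriolis force deflects motion to the left, so the geostrophic wind blows 90° to the left of the pressure-gradient force (low pressure on the right).
Rotating 270° by 90° counterclockwise gives 180° — the wind blows toward the south.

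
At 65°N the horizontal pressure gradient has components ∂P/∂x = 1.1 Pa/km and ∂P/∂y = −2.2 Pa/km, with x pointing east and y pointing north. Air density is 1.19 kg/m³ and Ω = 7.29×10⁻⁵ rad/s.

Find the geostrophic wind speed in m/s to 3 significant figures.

Coriolis parameter at 65°N:
f = 2Ω sin φ = 2 × 7.29×10⁻⁵ × sin 65° = 1.32×10⁻⁴ s⁻¹
Component geostrophic relations (x east, y north):
u_g = −(1/(fρ)) ∂P/∂y,  v_g = (1/(fρ)) ∂P/∂x
u_g = −(−2.2×10⁻³)/(1.32×10⁻⁴ × 1.19) = 14.0 m/s;  v_g = (1.1×10⁻³)/(1.32×10⁻⁴ × 1.19) = 7.00 m/s
|V_g| = √(u_g² + v_g²) = 15.6 m/s

15.6 m/s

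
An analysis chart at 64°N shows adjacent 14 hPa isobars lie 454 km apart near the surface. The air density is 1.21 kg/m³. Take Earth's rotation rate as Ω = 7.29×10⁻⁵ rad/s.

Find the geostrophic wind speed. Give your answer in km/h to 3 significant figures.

Coriolis parameter at 64°N:
f = 2Ω sin φ = 2 × 7.29×10⁻⁵ × sin 64° = 1.31×10⁻⁴ s⁻¹
Pressure gradient: |∂P/∂n| = 1400 Pa / 454000 m = 3.08×10⁻³ Pa/m
Geostrophic balance (pressure-gradient force = Coriolis force):
V_g = (1/(fρ)) |∂P/∂n| = 3.08×10⁻³ / (1.31×10⁻⁴ × 1.21) = 19.4 m/s
Converting: 19.4 m/s × 3.6 = 70.0 km/h

70.0 km/h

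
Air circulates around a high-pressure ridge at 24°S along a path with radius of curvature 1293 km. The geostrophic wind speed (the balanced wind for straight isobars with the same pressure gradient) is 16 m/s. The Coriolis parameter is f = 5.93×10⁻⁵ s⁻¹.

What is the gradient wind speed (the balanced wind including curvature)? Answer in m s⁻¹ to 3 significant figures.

Around a high, pressure-gradient force acts outward with centrifugal, so Coriolis balances both:
fV = (1/ρ)|∂P/∂n| + V²/R  →  V² − fR·V + fR·V_g = 0
With fR = 5.93×10⁻⁵ × 1293×10³ m = 76.7 m/s:
V = [fR − √((fR)² − 4 fR V_g)]/2 = [76.7 − √(76.7² − 4×76.7×16)]/2 = 22.8 m/s
Supergeostrophic (V > V_g = 16 m/s), as expected around a high.

22.8 m s⁻¹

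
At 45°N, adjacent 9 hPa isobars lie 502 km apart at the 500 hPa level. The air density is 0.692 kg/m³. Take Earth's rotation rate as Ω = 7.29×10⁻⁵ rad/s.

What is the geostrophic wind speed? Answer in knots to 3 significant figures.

Coriolis parameter at 45°N:
f = 2Ω sin φ = 2 × 7.29×10⁻⁵ × sin 45° = 1.03×10⁻⁴ s⁻¹
Pressure gradient: |∂P/∂n| = 900 Pa / 502000 m = 1.79×10⁻³ Pa/m
Geostrophic balance (pressure-gradient force = Coriolis force):
V_g = (1/(fρ)) |∂P/∂n| = 1.79×10⁻³ / (1.03×10⁻⁴ × 0.692) = 25.1 m/s
Converting: 25.1 m/s × 1.944 = 48.8 knots

48.8 knots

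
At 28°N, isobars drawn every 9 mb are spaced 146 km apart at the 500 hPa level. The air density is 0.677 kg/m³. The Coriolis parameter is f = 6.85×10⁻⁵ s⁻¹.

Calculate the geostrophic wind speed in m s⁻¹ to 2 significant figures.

Pressure gradient: |∂P/∂n| = 900 Pa / 146000 m = 6.16×10⁻³ Pa/m
Geostrophic balance (pressure-gradient force = Coriolis force):
V_g = (1/(fρ)) |∂P/∂n| = 6.16×10⁻³ / (6.85×10⁻⁵ × 0.677) = 133 m/s

130 m s⁻¹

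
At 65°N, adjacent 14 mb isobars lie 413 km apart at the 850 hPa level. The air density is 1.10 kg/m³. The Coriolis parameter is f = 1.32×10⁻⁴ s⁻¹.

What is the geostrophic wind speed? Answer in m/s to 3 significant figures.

23.3 m/s

Pressure gradient: |∂P/∂n| = 1400 Pa / 413000 m = 3.39×10⁻³ Pa/m
Geostrophic balance (pressure-gradient force = Coriolis force):
V_g = (1/(fρ)) |∂P/∂n| = 3.39×10⁻³ / (1.32×10⁻⁴ × 1.10) = 23.3 m/s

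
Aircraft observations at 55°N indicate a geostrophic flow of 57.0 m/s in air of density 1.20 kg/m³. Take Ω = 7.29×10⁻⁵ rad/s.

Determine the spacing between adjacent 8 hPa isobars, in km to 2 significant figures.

Coriolis parameter at 55°N:
f = 2Ω sin φ = 2 × 7.29×10⁻⁵ × sin 55° = 1.19×10⁻⁴ s⁻¹
Geostrophic balance rearranged: |∂P/∂n| = f ρ V_g
|∂P/∂n| = 1.19×10⁻⁴ × 1.20 × 57.0 = 8.17×10⁻³ Pa/m
Isobar spacing: Δn = ΔP/|∂P/∂n| = 800 Pa / 8.17×10⁻³ Pa/m = 97929 m ≈ 98 km

98 km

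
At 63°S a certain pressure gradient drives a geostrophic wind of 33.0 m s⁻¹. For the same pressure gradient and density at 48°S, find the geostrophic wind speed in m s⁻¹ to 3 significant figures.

39.6 m s⁻¹

With the same pressure gradient and density, V_g ∝ 1/f ∝ 1/sin φ.
V₂ = V₁ · sin φ₁ / sin φ₂ = 33.0 × sin 63° / sin 48°
V₂ = 33.0 × 0.8910/0.7431 = 39.6 m s⁻¹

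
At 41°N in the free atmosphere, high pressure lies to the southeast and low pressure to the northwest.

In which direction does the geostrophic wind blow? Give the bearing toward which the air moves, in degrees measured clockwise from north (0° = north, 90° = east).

045°

The pressure-gradient force points toward the northwest (bearing 315°).
Geostrophic balance: in the Northern Hemisphere the Coriolis force deflects motion to the right, so the geostrophic wind blows 90° to the right of the pressure-gradient force (low pressure on the left).
Rotating 315° by 90° clockwise gives 045° — the wind blows toward the northeast.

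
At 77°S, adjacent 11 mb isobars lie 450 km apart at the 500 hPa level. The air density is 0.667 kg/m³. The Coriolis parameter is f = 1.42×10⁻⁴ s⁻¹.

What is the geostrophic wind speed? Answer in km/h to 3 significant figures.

92.9 km/h

Pressure gradient: |∂P/∂n| = 1100 Pa / 450000 m = 2.44×10⁻³ Pa/m
Geostrophic balance (pressure-gradient force = Coriolis force):
V_g = (1/(fρ)) |∂P/∂n| = 2.44×10⁻³ / (1.42×10⁻⁴ × 0.667) = 25.8 m/s
Converting: 25.8 m/s × 3.6 = 92.9 km/h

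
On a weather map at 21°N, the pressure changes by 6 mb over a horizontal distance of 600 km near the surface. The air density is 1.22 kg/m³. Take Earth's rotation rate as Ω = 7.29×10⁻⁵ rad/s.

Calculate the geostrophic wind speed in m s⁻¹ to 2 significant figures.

Coriolis parameter at 21°N:
f = 2Ω sin φ = 2 × 7.29×10⁻⁵ × sin 21° = 5.23×10⁻⁵ s⁻¹
Pressure gradient: |∂P/∂n| = 600 Pa / 600000 m = 1.00×10⁻³ Pa/m
Geostrophic balance (pressure-gradient force = Coriolis force):
V_g = (1/(fρ)) |∂P/∂n| = 1.00×10⁻³ / (5.23×10⁻⁵ × 1.22) = 15.7 m/s

16 m s⁻¹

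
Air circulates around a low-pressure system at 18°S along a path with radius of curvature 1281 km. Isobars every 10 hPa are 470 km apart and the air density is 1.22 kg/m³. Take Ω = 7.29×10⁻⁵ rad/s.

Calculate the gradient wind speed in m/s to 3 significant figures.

26.5 m/s

Coriolis parameter at 18°S:
f = 2Ω sin φ = 2 × 7.29×10⁻⁵ × sin 18° = 4.51×10⁻⁵ s⁻¹
Pressure gradient: |∂P/∂n| = 1000 Pa / 470000 m = 2.13×10⁻³ Pa/m
Geostrophic speed: V_g = |∂P/∂n|/(fρ) = 2.13×10⁻³/(4.51×10⁻⁵ × 1.22) = 38.7 m/s
Around a low, centrifugal force acts outward with Coriolis, so pressure-gradient force balances both:
(1/ρ)|∂P/∂n| = fV + V²/R  →  V² + fR·V − fR·V_g = 0
With fR = 4.51×10⁻⁵ × 1281×10³ m = 57.7 m/s:
V = [−fR + √((fR)² + 4 fR V_g)]/2 = [−57.7 + √(57.7² + 4×57.7×38.7)]/2 = 26.5 m/s
Subgeostrophic (V < V_g = 38.7 m/s), as expected around a low.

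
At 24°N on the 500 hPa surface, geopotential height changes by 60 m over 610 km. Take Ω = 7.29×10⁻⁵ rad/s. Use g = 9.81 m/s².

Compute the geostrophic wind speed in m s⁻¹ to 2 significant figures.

Coriolis parameter at 24°N:
f = 2Ω sin φ = 2 × 7.29×10⁻⁵ × sin 24° = 5.93×10⁻⁵ s⁻¹
Height gradient: |∂Z/∂n| = 60 m / 610000 m = 9.84×10⁻⁵
On a pressure surface, geostrophic balance gives V_g = (g/f)|∂Z/∂n|:
V_g = 9.81 × 9.84×10⁻⁵ / 5.93×10⁻⁵ = 16.3 m/s

16 m s⁻¹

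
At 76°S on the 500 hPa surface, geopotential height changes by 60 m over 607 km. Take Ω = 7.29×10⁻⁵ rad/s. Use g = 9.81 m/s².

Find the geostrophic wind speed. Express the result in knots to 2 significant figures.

13 knots

Coriolis parameter at 76°S:
f = 2Ω sin φ = 2 × 7.29×10⁻⁵ × sin 76° = 1.41×10⁻⁴ s⁻¹
Height gradient: |∂Z/∂n| = 60 m / 607000 m = 9.88×10⁻⁵
On a pressure surface, geostrophic balance gives V_g = (g/f)|∂Z/∂n|:
V_g = 9.81 × 9.88×10⁻⁵ / 1.41×10⁻⁴ = 6.85 m/s
Converting: 6.85 m/s × 1.944 = 13 knots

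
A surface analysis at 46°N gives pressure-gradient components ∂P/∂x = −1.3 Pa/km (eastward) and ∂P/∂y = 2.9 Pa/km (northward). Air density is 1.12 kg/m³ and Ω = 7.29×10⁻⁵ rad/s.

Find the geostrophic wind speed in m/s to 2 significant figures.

27 m/s

Coriolis parameter at 46°N:
f = 2Ω sin φ = 2 × 7.29×10⁻⁵ × sin 46° = 1.05×10⁻⁴ s⁻¹
Component geostrophic relations (x east, y north):
u_g = −(1/(fρ)) ∂P/∂y,  v_g = (1/(fρ)) ∂P/∂x
u_g = −(2.9×10⁻³)/(1.05×10⁻⁴ × 1.12) = −24.7 m/s;  v_g = (−1.3×10⁻³)/(1.05×10⁻⁴ × 1.12) = −11.1 m/s
|V_g| = √(u_g² + v_g²) = 27.1 m/s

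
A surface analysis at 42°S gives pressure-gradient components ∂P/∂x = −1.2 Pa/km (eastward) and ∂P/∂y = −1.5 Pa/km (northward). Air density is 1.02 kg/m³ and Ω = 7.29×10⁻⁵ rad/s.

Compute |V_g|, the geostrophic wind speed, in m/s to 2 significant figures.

19 m/s

Coriolis parameter at 42°S:
f = 2Ω sin φ = 2 × 7.29×10⁻⁵ × sin 42° = 9.76×10⁻⁵ s⁻¹
In the Southern Hemisphere f is negative: f = −9.76×10⁻⁵ s⁻¹.
Component geostrophic relations (x east, y north):
u_g = −(1/(fρ)) ∂P/∂y,  v_g = (1/(fρ)) ∂P/∂x
u_g = −(−1.5×10⁻³)/(−9.76×10⁻⁵ × 1.02) = −15.1 m/s;  v_g = (−1.2×10⁻³)/(−9.76×10⁻⁵ × 1.02) = 12.1 m/s
|V_g| = √(u_g² + v_g²) = 19.3 m/s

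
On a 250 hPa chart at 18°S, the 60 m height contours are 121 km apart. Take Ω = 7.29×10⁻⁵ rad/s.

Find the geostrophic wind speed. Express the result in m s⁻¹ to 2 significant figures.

110 m s⁻¹

Coriolis parameter at 18°S:
f = 2Ω sin φ = 2 × 7.29×10⁻⁵ × sin 18° = 4.51×10⁻⁵ s⁻¹
Height gradient: |∂Z/∂n| = 60 m / 121000 m = 4.96×10⁻⁴
On a pressure surface, geostrophic balance gives V_g = (g/f)|∂Z/∂n|:
V_g = 9.81 × 4.96×10⁻⁴ / 4.51×10⁻⁵ = 108 m/s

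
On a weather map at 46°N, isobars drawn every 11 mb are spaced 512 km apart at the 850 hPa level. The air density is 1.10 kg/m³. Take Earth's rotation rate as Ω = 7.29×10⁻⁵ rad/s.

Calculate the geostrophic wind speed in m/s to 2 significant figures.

Coriolis parameter at 46°N:
f = 2Ω sin φ = 2 × 7.29×10⁻⁵ × sin 46° = 1.05×10⁻⁴ s⁻¹
Pressure gradient: |∂P/∂n| = 1100 Pa / 512000 m = 2.15×10⁻³ Pa/m
Geostrophic balance (pressure-gradient force = Coriolis force):
V_g = (1/(fρ)) |∂P/∂n| = 2.15×10⁻³ / (1.05×10⁻⁴ × 1.10) = 18.6 m/s

19 m/s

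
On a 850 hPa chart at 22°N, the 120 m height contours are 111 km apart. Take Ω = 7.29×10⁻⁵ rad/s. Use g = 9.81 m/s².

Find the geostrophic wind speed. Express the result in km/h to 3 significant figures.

Coriolis parameter at 22°N:
f = 2Ω sin φ = 2 × 7.29×10⁻⁵ × sin 22° = 5.46×10⁻⁵ s⁻¹
Height gradient: |∂Z/∂n| = 120 m / 111000 m = 1.08×10⁻³
On a pressure surface, geostrophic balance gives V_g = (g/f)|∂Z/∂n|:
V_g = 9.81 × 1.08×10⁻³ / 5.46×10⁻⁵ = 194 m/s
Converting: 194 m/s × 3.6 = 699 km/h

699 km/h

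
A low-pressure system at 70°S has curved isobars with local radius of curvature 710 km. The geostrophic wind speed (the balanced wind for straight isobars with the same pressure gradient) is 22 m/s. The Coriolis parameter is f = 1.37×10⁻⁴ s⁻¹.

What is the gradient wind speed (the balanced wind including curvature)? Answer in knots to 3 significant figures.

35.9 knots

Around a low, centrifugal force acts outward with Coriolis, so pressure-gradient force balances both:
(1/ρ)|∂P/∂n| = fV + V²/R  →  V² + fR·V − fR·V_g = 0
With fR = 1.37×10⁻⁴ × 710×10³ m = 97.3 m/s:
V = [−fR + √((fR)² + 4 fR V_g)]/2 = [−97.3 + √(97.3² + 4×97.3×22)]/2 = 18.5 m/s
Subgeostrophic (V < V_g = 22 m/s), as expected around a low.
Converting: 18.5 m/s × 1.944 = 35.9 knots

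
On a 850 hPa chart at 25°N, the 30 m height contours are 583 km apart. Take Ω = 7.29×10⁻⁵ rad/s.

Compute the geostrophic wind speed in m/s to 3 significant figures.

Coriolis parameter at 25°N:
f = 2Ω sin φ = 2 × 7.29×10⁻⁵ × sin 25° = 6.16×10⁻⁵ s⁻¹
Height gradient: |∂Z/∂n| = 30 m / 583000 m = 5.15×10⁻⁵
On a pressure surface, geostrophic balance gives V_g = (g/f)|∂Z/∂n|:
V_g = 9.81 × 5.15×10⁻⁵ / 6.16×10⁻⁵ = 8.19 m/s

8.19 m/s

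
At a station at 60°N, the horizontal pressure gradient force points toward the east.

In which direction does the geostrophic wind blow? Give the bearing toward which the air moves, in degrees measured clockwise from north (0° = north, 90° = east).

180°

The pressure-gradient force points toward the east (bearing 090°).
Geostrophic balance: in the Northern Hemisphere the Coriolis force deflects motion to the right, so the geostrophic wind blows 90° to the right of the pressure-gradient force (low pressure on the left).
Rotating 090° by 90° clockwise gives 180° — the wind blows toward the south.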